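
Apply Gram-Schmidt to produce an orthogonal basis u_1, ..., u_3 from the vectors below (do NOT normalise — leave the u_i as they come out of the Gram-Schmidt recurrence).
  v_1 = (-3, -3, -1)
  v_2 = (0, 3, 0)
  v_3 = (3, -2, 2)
Orthogonal basis:
  u_1 = (-3, -3, -1)
  u_2 = (-27/19, 30/19, -9/19)
  u_3 = (-3/10, 0, 9/10)

Apply the Gram-Schmidt recurrence
  u_1 = v_1
  u_i = v_i − Σ_{j<i} ((v_i · u_j) / (u_j · u_j)) · u_j.

Step by step this gives:
  u_1 = (-3, -3, -1)
  u_2 = (-27/19, 30/19, -9/19)
  u_3 = (-3/10, 0, 9/10)

Orthogonality check:
  u_2 · u_1 = 0 (should be 0)
  u_3 · u_1 = 0 (should be 0)
  u_3 · u_2 = 0 (should be 0)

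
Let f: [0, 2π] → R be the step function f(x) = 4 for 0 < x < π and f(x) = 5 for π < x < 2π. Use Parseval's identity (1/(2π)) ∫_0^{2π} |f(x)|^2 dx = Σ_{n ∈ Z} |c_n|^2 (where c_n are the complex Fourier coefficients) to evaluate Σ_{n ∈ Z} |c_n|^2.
Σ |c_n|^2 = 41/2

Parseval equates the L^2 energy of f (normalised by 1/(2π)) with the ℓ^2 sum of its Fourier coefficients: (1/(2π)) ∫_0^{2π} |f|^2 = Σ |c_n|^2.
Compute the left side: (1/(2π)) [∫_0^π 4^2 dx + ∫_π^{2π} 5^2 dx] = (1/(2π)) · (16π + 25π) = (16 + 25)/2 = 41/2.
So Σ_{n ∈ Z} |c_n|^2 = 41/2.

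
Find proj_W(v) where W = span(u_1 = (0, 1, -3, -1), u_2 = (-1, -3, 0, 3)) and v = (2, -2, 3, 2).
proj_W(v) = (-32/173, -283/173, 561/173, 283/173)

Set up U = [u_1 | ... | u_2] ∈ R^(4×2). The projector onto W = col(U) is P = U (U^T U)^(-1) U^T.
Compute U^T U =
  [11, -6]
  [-6, 19],
and U^T v = (-13, 10).
Solve U^T U · c = U^T v for the coefficients: c = (-187/173, 32/173). The projection is proj_W(v) = U c.
Check: (v - proj_W(v)) · u_1 = 0  (should be 0).
Check: (v - proj_W(v)) · u_2 = 0  (should be 0).
Result: proj_W(v) = (-32/173, -283/173, 561/173, 283/173).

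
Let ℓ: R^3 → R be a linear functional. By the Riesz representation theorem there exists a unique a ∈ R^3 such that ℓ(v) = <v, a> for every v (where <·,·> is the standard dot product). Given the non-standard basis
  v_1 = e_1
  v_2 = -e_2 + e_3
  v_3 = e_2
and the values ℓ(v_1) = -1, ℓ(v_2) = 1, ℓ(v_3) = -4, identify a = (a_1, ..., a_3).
a = (-1, -4, -3)

Write a = (a_1, ..., a_3) in the standard basis. For each basis vector v_i, ℓ(v_i) = <v_i, a> is a linear equation in the a_j's. Collect the n equations into a matrix system V a = ℓ, where row i of V is v_i (expressed in the standard basis). Since V is invertible (lower-triangular with 1s on the diagonal, up to permutation), solve by back-substitution:
  V =
[[1, 0, 0],
 [0, -1, 1],
 [0, 1, 0]]
  V a = (-1, 1, -4)
Solving gives a = (-1, -4, -3).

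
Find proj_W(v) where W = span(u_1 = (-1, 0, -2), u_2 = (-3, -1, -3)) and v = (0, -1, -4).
proj_W(v) = (-1, 1/2, -7/2)

Set up U = [u_1 | ... | u_2] ∈ R^(3×2). The projector onto W = col(U) is P = U (U^T U)^(-1) U^T.
Compute U^T U =
  [5, 9]
  [9, 19],
and U^T v = (8, 13).
Solve U^T U · c = U^T v for the coefficients: c = (5/2, -1/2). The projection is proj_W(v) = U c.
Check: (v - proj_W(v)) · u_1 = 0  (should be 0).
Check: (v - proj_W(v)) · u_2 = 0  (should be 0).
Result: proj_W(v) = (-1, 1/2, -7/2).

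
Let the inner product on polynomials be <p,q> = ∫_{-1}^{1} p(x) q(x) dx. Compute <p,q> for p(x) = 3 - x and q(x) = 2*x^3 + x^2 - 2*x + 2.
<p,q> = 218/15

Expand the product: p(x)·q(x) = -2*x^4 + 5*x^3 + 5*x^2 - 8*x + 6.
∫_{-1}^{1} of each monomial x^k gives [2/(k+1) if k even, 0 if k odd]. Integrating term-by-term (or equivalently evaluating the antiderivative F(x) = -2*x^5/5 + 5*x^4/4 + 5*x^3/3 - 4*x^2 + 6*x at the endpoints):
  F(1) − F(−1) = 271/60 − (-601/60) = 218/15.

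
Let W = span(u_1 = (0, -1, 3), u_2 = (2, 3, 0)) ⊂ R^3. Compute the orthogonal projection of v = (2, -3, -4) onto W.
proj_W(v) = (-14/11, -9/11, -36/11)

Set up U = [u_1 | ... | u_2] ∈ R^(3×2). The projector onto W = col(U) is P = U (U^T U)^(-1) U^T.
Compute U^T U =
  [10, -3]
  [-3, 13],
and U^T v = (-9, -5).
Solve U^T U · c = U^T v for the coefficients: c = (-12/11, -7/11). The projection is proj_W(v) = U c.
Check: (v - proj_W(v)) · u_1 = 0  (should be 0).
Check: (v - proj_W(v)) · u_2 = 0  (should be 0).
Result: proj_W(v) = (-14/11, -9/11, -36/11).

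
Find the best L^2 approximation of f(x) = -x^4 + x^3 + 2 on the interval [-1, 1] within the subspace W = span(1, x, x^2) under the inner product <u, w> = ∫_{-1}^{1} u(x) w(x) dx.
g(x) = -6*x^2/7 + 3*x/5 + 73/35

The best approximation g ∈ W is the orthogonal projection of f onto W. Writing g = a_0 + a_1 x + a_2 x^2, the coefficients solve the normal equations G · a = b where
  G_{ij} = <φ_i, φ_j> and b_i = <f, φ_i>, with φ_0 = 1, φ_1 = x, φ_2 = x^2.
G =
  [2, 0, 2/3]
  [0, 2/3, 0]
  [2/3, 0, 2/5],
b = (18/5, 2/5, 22/21).
Solving gives a_0 = 73/35, a_1 = 3/5, a_2 = -6/7, so
  g(x) = -6*x^2/7 + 3*x/5 + 73/35.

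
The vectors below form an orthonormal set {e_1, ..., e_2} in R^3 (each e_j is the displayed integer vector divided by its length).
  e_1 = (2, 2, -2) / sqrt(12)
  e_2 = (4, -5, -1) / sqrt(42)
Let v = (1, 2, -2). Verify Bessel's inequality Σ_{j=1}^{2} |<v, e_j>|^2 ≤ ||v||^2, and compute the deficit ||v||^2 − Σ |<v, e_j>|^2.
Σ |<v, e_j>|^2 = 61/7; ||v||^2 = 9; deficit = 2/7

Write each e_j = u_j / sqrt(<u_j, u_j>) where u_j is the displayed integer vector. Then <v, e_j> = <v, u_j> / sqrt(<u_j, u_j>), so |<v, e_j>|^2 = <v, u_j>^2 / <u_j, u_j>.
Coefficients: <v, e_1> = 10/sqrt(12), <v, e_2> = -4/sqrt(42).
Square and sum: Σ |<v, e_j>|^2 = 61/7.
Compute ||v||^2 = v·v = 9.
Deficit = 9 − 61/7 = 2/7 ≥ 0, confirming Bessel's inequality. (The deficit equals ||v − Σ <v,e_j> e_j||^2, the squared distance from v to span{e_j}.)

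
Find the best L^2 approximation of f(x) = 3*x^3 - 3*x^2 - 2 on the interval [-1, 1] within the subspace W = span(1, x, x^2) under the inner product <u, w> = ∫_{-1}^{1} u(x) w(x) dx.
g(x) = -3*x^2 + 9*x/5 - 2

The best approximation g ∈ W is the orthogonal projection of f onto W. Writing g = a_0 + a_1 x + a_2 x^2, the coefficients solve the normal equations G · a = b where
  G_{ij} = <φ_i, φ_j> and b_i = <f, φ_i>, with φ_0 = 1, φ_1 = x, φ_2 = x^2.
G =
  [2, 0, 2/3]
  [0, 2/3, 0]
  [2/3, 0, 2/5],
b = (-6, 6/5, -38/15).
Solving gives a_0 = -2, a_1 = 9/5, a_2 = -3, so
  g(x) = -3*x^2 + 9*x/5 - 2.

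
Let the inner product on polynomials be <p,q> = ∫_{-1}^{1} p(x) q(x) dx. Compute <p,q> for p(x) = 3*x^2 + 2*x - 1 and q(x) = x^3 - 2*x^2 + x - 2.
<p,q> = 16/15

Expand the product: p(x)·q(x) = 3*x^5 - 4*x^4 - 2*x^3 - 2*x^2 - 5*x + 2.
∫_{-1}^{1} of each monomial x^k gives [2/(k+1) if k even, 0 if k odd]. Integrating term-by-term (or equivalently evaluating the antiderivative F(x) = x^6/2 - 4*x^5/5 - x^4/2 - 2*x^3/3 - 5*x^2/2 + 2*x at the endpoints):
  F(1) − F(−1) = -59/30 − (-91/30) = 16/15.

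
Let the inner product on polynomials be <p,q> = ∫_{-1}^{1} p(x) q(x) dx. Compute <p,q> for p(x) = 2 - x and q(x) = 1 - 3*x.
<p,q> = 6

Expand the product: p(x)·q(x) = 3*x^2 - 7*x + 2.
∫_{-1}^{1} of each monomial x^k gives [2/(k+1) if k even, 0 if k odd]. Integrating term-by-term (or equivalently evaluating the antiderivative F(x) = x^3 - 7*x^2/2 + 2*x at the endpoints):
  F(1) − F(−1) = -1/2 − (-13/2) = 6.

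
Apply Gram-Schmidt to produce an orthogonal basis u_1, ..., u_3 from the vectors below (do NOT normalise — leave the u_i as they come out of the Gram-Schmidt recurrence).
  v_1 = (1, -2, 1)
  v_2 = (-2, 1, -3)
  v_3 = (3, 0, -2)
Orthogonal basis:
  u_1 = (1, -2, 1)
  u_2 = (-5/6, -4/3, -11/6)
  u_3 = (3, 3/5, -9/5)

Apply the Gram-Schmidt recurrence
  u_1 = v_1
  u_i = v_i − Σ_{j<i} ((v_i · u_j) / (u_j · u_j)) · u_j.

Step by step this gives:
  u_1 = (1, -2, 1)
  u_2 = (-5/6, -4/3, -11/6)
  u_3 = (3, 3/5, -9/5)

Orthogonality check:
  u_2 · u_1 = 0 (should be 0)
  u_3 · u_1 = 0 (should be 0)
  u_3 · u_2 = 0 (should be 0)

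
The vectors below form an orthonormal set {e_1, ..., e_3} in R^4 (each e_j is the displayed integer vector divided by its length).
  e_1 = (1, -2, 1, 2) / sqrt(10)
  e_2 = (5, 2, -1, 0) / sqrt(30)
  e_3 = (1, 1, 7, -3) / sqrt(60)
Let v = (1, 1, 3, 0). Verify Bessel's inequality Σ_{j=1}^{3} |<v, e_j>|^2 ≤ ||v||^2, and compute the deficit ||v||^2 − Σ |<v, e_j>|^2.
Σ |<v, e_j>|^2 = 39/4; ||v||^2 = 11; deficit = 5/4

Write each e_j = u_j / sqrt(<u_j, u_j>) where u_j is the displayed integer vector. Then <v, e_j> = <v, u_j> / sqrt(<u_j, u_j>), so |<v, e_j>|^2 = <v, u_j>^2 / <u_j, u_j>.
Coefficients: <v, e_1> = 2/sqrt(10), <v, e_2> = 4/sqrt(30), <v, e_3> = 23/sqrt(60).
Square and sum: Σ |<v, e_j>|^2 = 39/4.
Compute ||v||^2 = v·v = 11.
Deficit = 11 − 39/4 = 5/4 ≥ 0, confirming Bessel's inequality. (The deficit equals ||v − Σ <v,e_j> e_j||^2, the squared distance from v to span{e_j}.)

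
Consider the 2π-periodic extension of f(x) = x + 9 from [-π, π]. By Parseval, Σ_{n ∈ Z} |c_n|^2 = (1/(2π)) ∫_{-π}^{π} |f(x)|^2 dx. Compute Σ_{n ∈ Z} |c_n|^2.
Σ |c_n|^2 = π^2/3 + 81

Expand and integrate term by term over [-π, π]:
  ∫ (x)^2 dx = 1·(2π^3/3); ∫ 2·1·(9)·x dx = 0 (odd integrand); ∫ 9^2 dx = 81·2π.
So (1/(2π)) ∫_{-π}^{π} (x + 9)^2 dx = 1π^2/3 + 81 = π^2/3 + 81.
Parseval ⇒ Σ |c_n|^2 = π^2/3 + 81.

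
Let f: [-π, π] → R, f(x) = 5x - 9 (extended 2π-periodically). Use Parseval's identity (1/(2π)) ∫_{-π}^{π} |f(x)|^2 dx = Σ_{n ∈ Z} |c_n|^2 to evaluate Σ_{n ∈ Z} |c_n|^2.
Σ |c_n|^2 = 25π^2/3 + 81

Expand and integrate term by term over [-π, π]:
  ∫ (5x)^2 dx = 25·(2π^3/3); ∫ 2·5·(-9)·x dx = 0 (odd integrand); ∫ (-9)^2 dx = 81·2π.
So (1/(2π)) ∫_{-π}^{π} (5x - 9)^2 dx = 25π^2/3 + 81 = 25π^2/3 + 81.
Parseval ⇒ Σ |c_n|^2 = 25π^2/3 + 81.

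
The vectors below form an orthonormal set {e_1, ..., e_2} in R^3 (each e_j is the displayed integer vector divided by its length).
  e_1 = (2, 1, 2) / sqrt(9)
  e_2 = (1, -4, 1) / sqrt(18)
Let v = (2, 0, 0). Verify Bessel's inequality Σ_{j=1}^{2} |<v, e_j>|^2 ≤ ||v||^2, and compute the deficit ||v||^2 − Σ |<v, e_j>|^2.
Σ |<v, e_j>|^2 = 2; ||v||^2 = 4; deficit = 2

Write each e_j = u_j / sqrt(<u_j, u_j>) where u_j is the displayed integer vector. Then <v, e_j> = <v, u_j> / sqrt(<u_j, u_j>), so |<v, e_j>|^2 = <v, u_j>^2 / <u_j, u_j>.
Coefficients: <v, e_1> = 4/sqrt(9), <v, e_2> = 2/sqrt(18).
Square and sum: Σ |<v, e_j>|^2 = 2.
Compute ||v||^2 = v·v = 4.
Deficit = 4 − 2 = 2 ≥ 0, confirming Bessel's inequality. (The deficit equals ||v − Σ <v,e_j> e_j||^2, the squared distance from v to span{e_j}.)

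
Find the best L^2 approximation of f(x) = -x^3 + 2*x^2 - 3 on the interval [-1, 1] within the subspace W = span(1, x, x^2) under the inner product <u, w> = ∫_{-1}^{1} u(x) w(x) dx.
g(x) = 2*x^2 - 3*x/5 - 3

The best approximation g ∈ W is the orthogonal projection of f onto W. Writing g = a_0 + a_1 x + a_2 x^2, the coefficients solve the normal equations G · a = b where
  G_{ij} = <φ_i, φ_j> and b_i = <f, φ_i>, with φ_0 = 1, φ_1 = x, φ_2 = x^2.
G =
  [2, 0, 2/3]
  [0, 2/3, 0]
  [2/3, 0, 2/5],
b = (-14/3, -2/5, -6/5).
Solving gives a_0 = -3, a_1 = -3/5, a_2 = 2, so
  g(x) = 2*x^2 - 3*x/5 - 3.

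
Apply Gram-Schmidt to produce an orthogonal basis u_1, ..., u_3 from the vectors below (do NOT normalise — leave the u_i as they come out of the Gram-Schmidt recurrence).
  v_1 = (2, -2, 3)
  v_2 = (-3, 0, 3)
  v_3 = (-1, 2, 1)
Orthogonal basis:
  u_1 = (2, -2, 3)
  u_2 = (-57/17, 6/17, 42/17)
  u_3 = (20/33, 50/33, 20/33)

Apply the Gram-Schmidt recurrence
  u_1 = v_1
  u_i = v_i − Σ_{j<i} ((v_i · u_j) / (u_j · u_j)) · u_j.

Step by step this gives:
  u_1 = (2, -2, 3)
  u_2 = (-57/17, 6/17, 42/17)
  u_3 = (20/33, 50/33, 20/33)

Orthogonality check:
  u_2 · u_1 = 0 (should be 0)
  u_3 · u_1 = 0 (should be 0)
  u_3 · u_2 = 0 (should be 0)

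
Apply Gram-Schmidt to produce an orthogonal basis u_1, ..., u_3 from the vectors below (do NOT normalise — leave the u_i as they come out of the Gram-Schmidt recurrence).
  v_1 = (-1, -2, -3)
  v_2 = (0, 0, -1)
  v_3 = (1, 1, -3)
Orthogonal basis:
  u_1 = (-1, -2, -3)
  u_2 = (3/14, 3/7, -5/14)
  u_3 = (2/5, -1/5, 0)

Apply the Gram-Schmidt recurrence
  u_1 = v_1
  u_i = v_i − Σ_{j<i} ((v_i · u_j) / (u_j · u_j)) · u_j.

Step by step this gives:
  u_1 = (-1, -2, -3)
  u_2 = (3/14, 3/7, -5/14)
  u_3 = (2/5, -1/5, 0)

Orthogonality check:
  u_2 · u_1 = 0 (should be 0)
  u_3 · u_1 = 0 (should be 0)
  u_3 · u_2 = 0 (should be 0)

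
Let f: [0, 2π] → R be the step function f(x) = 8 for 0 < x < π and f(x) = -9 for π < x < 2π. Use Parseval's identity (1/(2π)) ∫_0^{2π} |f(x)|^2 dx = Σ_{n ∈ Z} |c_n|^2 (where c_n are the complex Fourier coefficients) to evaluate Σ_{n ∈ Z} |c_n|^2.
Σ |c_n|^2 = 145/2

Parseval equates the L^2 energy of f (normalised by 1/(2π)) with the ℓ^2 sum of its Fourier coefficients: (1/(2π)) ∫_0^{2π} |f|^2 = Σ |c_n|^2.
Compute the left side: (1/(2π)) [∫_0^π 8^2 dx + ∫_π^{2π} (-9)^2 dx] = (1/(2π)) · (64π + 81π) = (64 + 81)/2 = 145/2.
So Σ_{n ∈ Z} |c_n|^2 = 145/2.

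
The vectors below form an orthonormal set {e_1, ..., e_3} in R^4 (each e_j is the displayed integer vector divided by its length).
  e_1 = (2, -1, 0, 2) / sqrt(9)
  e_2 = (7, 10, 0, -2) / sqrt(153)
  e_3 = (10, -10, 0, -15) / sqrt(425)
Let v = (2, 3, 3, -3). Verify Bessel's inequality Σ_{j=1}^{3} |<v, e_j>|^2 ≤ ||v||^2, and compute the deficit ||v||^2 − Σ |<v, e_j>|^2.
Σ |<v, e_j>|^2 = 22; ||v||^2 = 31; deficit = 9

Write each e_j = u_j / sqrt(<u_j, u_j>) where u_j is the displayed integer vector. Then <v, e_j> = <v, u_j> / sqrt(<u_j, u_j>), so |<v, e_j>|^2 = <v, u_j>^2 / <u_j, u_j>.
Coefficients: <v, e_1> = -5/sqrt(9), <v, e_2> = 50/sqrt(153), <v, e_3> = 35/sqrt(425).
Square and sum: Σ |<v, e_j>|^2 = 22.
Compute ||v||^2 = v·v = 31.
Deficit = 31 − 22 = 9 ≥ 0, confirming Bessel's inequality. (The deficit equals ||v − Σ <v,e_j> e_j||^2, the squared distance from v to span{e_j}.)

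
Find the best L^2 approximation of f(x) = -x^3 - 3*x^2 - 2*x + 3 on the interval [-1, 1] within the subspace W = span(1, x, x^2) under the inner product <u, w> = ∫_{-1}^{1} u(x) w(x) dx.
g(x) = -3*x^2 - 13*x/5 + 3

The best approximation g ∈ W is the orthogonal projection of f onto W. Writing g = a_0 + a_1 x + a_2 x^2, the coefficients solve the normal equations G · a = b where
  G_{ij} = <φ_i, φ_j> and b_i = <f, φ_i>, with φ_0 = 1, φ_1 = x, φ_2 = x^2.
G =
  [2, 0, 2/3]
  [0, 2/3, 0]
  [2/3, 0, 2/5],
b = (4, -26/15, 4/5).
Solving gives a_0 = 3, a_1 = -13/5, a_2 = -3, so
  g(x) = -3*x^2 - 13*x/5 + 3.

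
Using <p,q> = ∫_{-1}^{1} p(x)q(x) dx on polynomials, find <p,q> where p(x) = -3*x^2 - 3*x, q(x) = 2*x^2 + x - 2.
<p,q> = -2/5

Expand the product: p(x)·q(x) = -6*x^4 - 9*x^3 + 3*x^2 + 6*x.
∫_{-1}^{1} of each monomial x^k gives [2/(k+1) if k even, 0 if k odd]. Integrating term-by-term (or equivalently evaluating the antiderivative F(x) = -6*x^5/5 - 9*x^4/4 + x^3 + 3*x^2 at the endpoints):
  F(1) − F(−1) = 11/20 − (19/20) = -2/5.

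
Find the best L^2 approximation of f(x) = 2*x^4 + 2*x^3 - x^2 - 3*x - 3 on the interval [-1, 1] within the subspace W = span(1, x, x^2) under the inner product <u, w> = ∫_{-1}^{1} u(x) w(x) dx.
g(x) = 5*x^2/7 - 9*x/5 - 111/35

The best approximation g ∈ W is the orthogonal projection of f onto W. Writing g = a_0 + a_1 x + a_2 x^2, the coefficients solve the normal equations G · a = b where
  G_{ij} = <φ_i, φ_j> and b_i = <f, φ_i>, with φ_0 = 1, φ_1 = x, φ_2 = x^2.
G =
  [2, 0, 2/3]
  [0, 2/3, 0]
  [2/3, 0, 2/5],
b = (-88/15, -6/5, -64/35).
Solving gives a_0 = -111/35, a_1 = -9/5, a_2 = 5/7, so
  g(x) = 5*x^2/7 - 9*x/5 - 111/35.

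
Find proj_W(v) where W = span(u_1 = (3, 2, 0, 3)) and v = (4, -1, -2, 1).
proj_W(v) = (39/22, 13/11, 0, 39/22)

Set up U = [u_1 | ... | u_1] ∈ R^(4×1). The projector onto W = col(U) is P = U (U^T U)^(-1) U^T.
Compute U^T U =
  [22],
and U^T v = (13).
Solve U^T U · c = U^T v for the coefficients: c = (13/22). The projection is proj_W(v) = U c.
Check: (v - proj_W(v)) · u_1 = 0  (should be 0).
Result: proj_W(v) = (39/22, 13/11, 0, 39/22).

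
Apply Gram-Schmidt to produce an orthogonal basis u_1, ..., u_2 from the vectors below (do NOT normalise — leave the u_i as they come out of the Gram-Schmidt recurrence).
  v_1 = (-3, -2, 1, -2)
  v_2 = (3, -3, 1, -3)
Orthogonal basis:
  u_1 = (-3, -2, 1, -2)
  u_2 = (11/3, -23/9, 7/9, -23/9)

Apply the Gram-Schmidt recurrence
  u_1 = v_1
  u_i = v_i − Σ_{j<i} ((v_i · u_j) / (u_j · u_j)) · u_j.

Step by step this gives:
  u_1 = (-3, -2, 1, -2)
  u_2 = (11/3, -23/9, 7/9, -23/9)

Orthogonality check:
  u_2 · u_1 = 0 (should be 0)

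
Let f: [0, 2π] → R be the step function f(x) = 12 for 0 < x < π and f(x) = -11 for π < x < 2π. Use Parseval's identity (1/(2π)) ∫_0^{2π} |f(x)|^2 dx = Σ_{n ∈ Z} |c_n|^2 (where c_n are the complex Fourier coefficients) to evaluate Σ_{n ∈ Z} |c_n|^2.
Σ |c_n|^2 = 265/2

Parseval equates the L^2 energy of f (normalised by 1/(2π)) with the ℓ^2 sum of its Fourier coefficients: (1/(2π)) ∫_0^{2π} |f|^2 = Σ |c_n|^2.
Compute the left side: (1/(2π)) [∫_0^π 12^2 dx + ∫_π^{2π} (-11)^2 dx] = (1/(2π)) · (144π + 121π) = (144 + 121)/2 = 265/2.
So Σ_{n ∈ Z} |c_n|^2 = 265/2.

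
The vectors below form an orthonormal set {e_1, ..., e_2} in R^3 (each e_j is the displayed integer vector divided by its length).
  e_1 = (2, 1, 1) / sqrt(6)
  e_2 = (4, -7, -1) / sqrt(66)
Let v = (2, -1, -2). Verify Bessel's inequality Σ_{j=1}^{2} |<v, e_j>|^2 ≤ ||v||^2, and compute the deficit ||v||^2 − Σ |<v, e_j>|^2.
Σ |<v, e_j>|^2 = 50/11; ||v||^2 = 9; deficit = 49/11

Write each e_j = u_j / sqrt(<u_j, u_j>) where u_j is the displayed integer vector. Then <v, e_j> = <v, u_j> / sqrt(<u_j, u_j>), so |<v, e_j>|^2 = <v, u_j>^2 / <u_j, u_j>.
Coefficients: <v, e_1> = 1/sqrt(6), <v, e_2> = 17/sqrt(66).
Square and sum: Σ |<v, e_j>|^2 = 50/11.
Compute ||v||^2 = v·v = 9.
Deficit = 9 − 50/11 = 49/11 ≥ 0, confirming Bessel's inequality. (The deficit equals ||v − Σ <v,e_j> e_j||^2, the squared distance from v to span{e_j}.)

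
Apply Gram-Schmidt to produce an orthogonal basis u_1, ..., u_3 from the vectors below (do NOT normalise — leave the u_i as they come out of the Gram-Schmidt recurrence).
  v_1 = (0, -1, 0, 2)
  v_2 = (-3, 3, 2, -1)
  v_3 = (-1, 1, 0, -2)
Orthogonal basis:
  u_1 = (0, -1, 0, 2)
  u_2 = (-3, 2, 2, 1)
  u_3 = (-1/2, -1/3, -1/3, -1/6)

Apply the Gram-Schmidt recurrence
  u_1 = v_1
  u_i = v_i − Σ_{j<i} ((v_i · u_j) / (u_j · u_j)) · u_j.

Step by step this gives:
  u_1 = (0, -1, 0, 2)
  u_2 = (-3, 2, 2, 1)
  u_3 = (-1/2, -1/3, -1/3, -1/6)

Orthogonality check:
  u_2 · u_1 = 0 (should be 0)
  u_3 · u_1 = 0 (should be 0)
  u_3 · u_2 = 0 (should be 0)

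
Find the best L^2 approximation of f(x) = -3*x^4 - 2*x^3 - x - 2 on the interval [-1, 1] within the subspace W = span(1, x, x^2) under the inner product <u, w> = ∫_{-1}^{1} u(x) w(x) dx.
g(x) = -18*x^2/7 - 11*x/5 - 61/35

The best approximation g ∈ W is the orthogonal projection of f onto W. Writing g = a_0 + a_1 x + a_2 x^2, the coefficients solve the normal equations G · a = b where
  G_{ij} = <φ_i, φ_j> and b_i = <f, φ_i>, with φ_0 = 1, φ_1 = x, φ_2 = x^2.
G =
  [2, 0, 2/3]
  [0, 2/3, 0]
  [2/3, 0, 2/5],
b = (-26/5, -22/15, -46/21).
Solving gives a_0 = -61/35, a_1 = -11/5, a_2 = -18/7, so
  g(x) = -18*x^2/7 - 11*x/5 - 61/35.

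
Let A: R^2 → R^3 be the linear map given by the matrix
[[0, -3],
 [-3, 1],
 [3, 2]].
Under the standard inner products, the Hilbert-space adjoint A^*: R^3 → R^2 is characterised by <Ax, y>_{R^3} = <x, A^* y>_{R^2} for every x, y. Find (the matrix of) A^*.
A^* = A^T =
[[0, -3, 3],
 [-3, 1, 2]]

For real matrices with standard dot products, the defining identity <Ax, y> = <x, A^* y> gives (Ax)^T y = x^T (A^*) y, i.e. x^T A^T y = x^T (A^*) y. Since this holds for all x, y, we must have A^* = A^T. Therefore
A^* =
[[0, -3, 3],
 [-3, 1, 2]].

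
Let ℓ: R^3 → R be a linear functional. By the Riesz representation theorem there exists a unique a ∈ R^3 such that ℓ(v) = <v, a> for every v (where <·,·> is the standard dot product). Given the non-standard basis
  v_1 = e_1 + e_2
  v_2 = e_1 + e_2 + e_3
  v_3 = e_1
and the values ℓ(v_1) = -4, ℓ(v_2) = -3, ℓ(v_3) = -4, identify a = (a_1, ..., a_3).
a = (-4, 0, 1)

Write a = (a_1, ..., a_3) in the standard basis. For each basis vector v_i, ℓ(v_i) = <v_i, a> is a linear equation in the a_j's. Collect the n equations into a matrix system V a = ℓ, where row i of V is v_i (expressed in the standard basis). Since V is invertible (lower-triangular with 1s on the diagonal, up to permutation), solve by back-substitution:
  V =
[[1, 1, 0],
 [1, 1, 1],
 [1, 0, 0]]
  V a = (-4, -3, -4)
Solving gives a = (-4, 0, 1).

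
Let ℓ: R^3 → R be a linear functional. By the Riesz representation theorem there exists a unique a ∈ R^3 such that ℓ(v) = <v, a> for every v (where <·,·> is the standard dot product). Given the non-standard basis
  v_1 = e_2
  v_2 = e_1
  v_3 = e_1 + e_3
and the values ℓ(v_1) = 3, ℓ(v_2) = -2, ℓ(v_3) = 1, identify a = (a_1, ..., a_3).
a = (-2, 3, 3)

Write a = (a_1, ..., a_3) in the standard basis. For each basis vector v_i, ℓ(v_i) = <v_i, a> is a linear equation in the a_j's. Collect the n equations into a matrix system V a = ℓ, where row i of V is v_i (expressed in the standard basis). Since V is invertible (lower-triangular with 1s on the diagonal, up to permutation), solve by back-substitution:
  V =
[[0, 1, 0],
 [1, 0, 0],
 [1, 0, 1]]
  V a = (3, -2, 1)
Solving gives a = (-2, 3, 3).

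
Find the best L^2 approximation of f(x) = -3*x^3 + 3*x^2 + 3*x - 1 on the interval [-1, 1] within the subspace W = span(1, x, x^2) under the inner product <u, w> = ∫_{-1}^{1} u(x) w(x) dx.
g(x) = 3*x^2 + 6*x/5 - 1

The best approximation g ∈ W is the orthogonal projection of f onto W. Writing g = a_0 + a_1 x + a_2 x^2, the coefficients solve the normal equations G · a = b where
  G_{ij} = <φ_i, φ_j> and b_i = <f, φ_i>, with φ_0 = 1, φ_1 = x, φ_2 = x^2.
G =
  [2, 0, 2/3]
  [0, 2/3, 0]
  [2/3, 0, 2/5],
b = (0, 4/5, 8/15).
Solving gives a_0 = -1, a_1 = 6/5, a_2 = 3, so
  g(x) = 3*x^2 + 6*x/5 - 1.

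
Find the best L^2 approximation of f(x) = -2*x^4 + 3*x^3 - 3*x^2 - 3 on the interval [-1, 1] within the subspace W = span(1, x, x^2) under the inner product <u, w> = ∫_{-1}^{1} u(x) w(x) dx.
g(x) = -33*x^2/7 + 9*x/5 - 99/35

The best approximation g ∈ W is the orthogonal projection of f onto W. Writing g = a_0 + a_1 x + a_2 x^2, the coefficients solve the normal equations G · a = b where
  G_{ij} = <φ_i, φ_j> and b_i = <f, φ_i>, with φ_0 = 1, φ_1 = x, φ_2 = x^2.
G =
  [2, 0, 2/3]
  [0, 2/3, 0]
  [2/3, 0, 2/5],
b = (-44/5, 6/5, -132/35).
Solving gives a_0 = -99/35, a_1 = 9/5, a_2 = -33/7, so
  g(x) = -33*x^2/7 + 9*x/5 - 99/35.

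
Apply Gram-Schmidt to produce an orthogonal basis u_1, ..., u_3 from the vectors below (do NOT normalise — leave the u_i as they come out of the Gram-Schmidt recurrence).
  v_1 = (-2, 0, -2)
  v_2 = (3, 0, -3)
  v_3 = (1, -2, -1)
Orthogonal basis:
  u_1 = (-2, 0, -2)
  u_2 = (3, 0, -3)
  u_3 = (0, -2, 0)

Apply the Gram-Schmidt recurrence
  u_1 = v_1
  u_i = v_i − Σ_{j<i} ((v_i · u_j) / (u_j · u_j)) · u_j.

Step by step this gives:
  u_1 = (-2, 0, -2)
  u_2 = (3, 0, -3)
  u_3 = (0, -2, 0)

Orthogonality check:
  u_2 · u_1 = 0 (should be 0)
  u_3 · u_1 = 0 (should be 0)
  u_3 · u_2 = 0 (should be 0)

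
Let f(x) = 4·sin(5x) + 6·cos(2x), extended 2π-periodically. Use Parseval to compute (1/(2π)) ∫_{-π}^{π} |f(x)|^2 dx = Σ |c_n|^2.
Σ |c_n|^2 = 26

Expand |f|^2 and use orthogonality of {sin(nx), cos(mx)} on [-π, π]:
  ∫_{-π}^{π} sin(nx)^2 dx = π, ∫ cos(mx)^2 dx = π, and cross terms integrate to 0.
So ∫_{-π}^{π} f(x)^2 dx = 4^2 · π + 6^2 · π = (16 + 36)π.
Divide by 2π: (16 + 36)/2 = 26.
By Parseval, this equals Σ |c_n|^2.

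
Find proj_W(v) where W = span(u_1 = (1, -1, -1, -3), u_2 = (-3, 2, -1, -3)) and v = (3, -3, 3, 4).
proj_W(v) = (888/251, -573/251, 372/251, 1116/251)

Set up U = [u_1 | ... | u_2] ∈ R^(4×2). The projector onto W = col(U) is P = U (U^T U)^(-1) U^T.
Compute U^T U =
  [12, 5]
  [5, 23],
and U^T v = (-9, -30).
Solve U^T U · c = U^T v for the coefficients: c = (-57/251, -315/251). The projection is proj_W(v) = U c.
Check: (v - proj_W(v)) · u_1 = 0  (should be 0).
Check: (v - proj_W(v)) · u_2 = 0  (should be 0).
Result: proj_W(v) = (888/251, -573/251, 372/251, 1116/251).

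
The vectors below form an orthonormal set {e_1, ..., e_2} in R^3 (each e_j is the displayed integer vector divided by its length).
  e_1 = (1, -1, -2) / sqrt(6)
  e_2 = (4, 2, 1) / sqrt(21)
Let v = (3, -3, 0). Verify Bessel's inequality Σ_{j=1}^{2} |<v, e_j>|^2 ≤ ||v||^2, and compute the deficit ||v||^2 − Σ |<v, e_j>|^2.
Σ |<v, e_j>|^2 = 54/7; ||v||^2 = 18; deficit = 72/7

Write each e_j = u_j / sqrt(<u_j, u_j>) where u_j is the displayed integer vector. Then <v, e_j> = <v, u_j> / sqrt(<u_j, u_j>), so |<v, e_j>|^2 = <v, u_j>^2 / <u_j, u_j>.
Coefficients: <v, e_1> = 6/sqrt(6), <v, e_2> = 6/sqrt(21).
Square and sum: Σ |<v, e_j>|^2 = 54/7.
Compute ||v||^2 = v·v = 18.
Deficit = 18 − 54/7 = 72/7 ≥ 0, confirming Bessel's inequality. (The deficit equals ||v − Σ <v,e_j> e_j||^2, the squared distance from v to span{e_j}.)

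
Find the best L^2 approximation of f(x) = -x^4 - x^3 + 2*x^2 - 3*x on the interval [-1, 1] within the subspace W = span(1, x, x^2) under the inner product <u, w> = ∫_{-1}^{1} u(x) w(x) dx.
g(x) = 8*x^2/7 - 18*x/5 + 3/35

The best approximation g ∈ W is the orthogonal projection of f onto W. Writing g = a_0 + a_1 x + a_2 x^2, the coefficients solve the normal equations G · a = b where
  G_{ij} = <φ_i, φ_j> and b_i = <f, φ_i>, with φ_0 = 1, φ_1 = x, φ_2 = x^2.
G =
  [2, 0, 2/3]
  [0, 2/3, 0]
  [2/3, 0, 2/5],
b = (14/15, -12/5, 18/35).
Solving gives a_0 = 3/35, a_1 = -18/5, a_2 = 8/7, so
  g(x) = 8*x^2/7 - 18*x/5 + 3/35.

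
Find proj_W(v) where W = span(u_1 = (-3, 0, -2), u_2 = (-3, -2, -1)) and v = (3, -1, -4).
proj_W(v) = (27/61, 56/61, -10/61)

Set up U = [u_1 | ... | u_2] ∈ R^(3×2). The projector onto W = col(U) is P = U (U^T U)^(-1) U^T.
Compute U^T U =
  [13, 11]
  [11, 14],
and U^T v = (-1, -3).
Solve U^T U · c = U^T v for the coefficients: c = (19/61, -28/61). The projection is proj_W(v) = U c.
Check: (v - proj_W(v)) · u_1 = 0  (should be 0).
Check: (v - proj_W(v)) · u_2 = 0  (should be 0).
Result: proj_W(v) = (27/61, 56/61, -10/61).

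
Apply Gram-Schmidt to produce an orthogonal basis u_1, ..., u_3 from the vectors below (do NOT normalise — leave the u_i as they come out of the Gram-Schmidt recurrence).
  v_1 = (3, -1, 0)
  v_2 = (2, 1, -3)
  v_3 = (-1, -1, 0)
Orthogonal basis:
  u_1 = (3, -1, 0)
  u_2 = (1/2, 3/2, -3)
  u_3 = (-36/115, -108/115, -12/23)

Apply the Gram-Schmidt recurrence
  u_1 = v_1
  u_i = v_i − Σ_{j<i} ((v_i · u_j) / (u_j · u_j)) · u_j.

Step by step this gives:
  u_1 = (3, -1, 0)
  u_2 = (1/2, 3/2, -3)
  u_3 = (-36/115, -108/115, -12/23)

Orthogonality check:
  u_2 · u_1 = 0 (should be 0)
  u_3 · u_1 = 0 (should be 0)
  u_3 · u_2 = 0 (should be 0)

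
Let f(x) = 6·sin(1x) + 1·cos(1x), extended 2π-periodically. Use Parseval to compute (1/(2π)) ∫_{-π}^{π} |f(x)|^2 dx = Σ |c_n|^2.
Σ |c_n|^2 = 37/2

Expand |f|^2 and use orthogonality of {sin(nx), cos(mx)} on [-π, π]:
  ∫_{-π}^{π} sin(nx)^2 dx = π, ∫ cos(mx)^2 dx = π, and cross terms integrate to 0.
So ∫_{-π}^{π} f(x)^2 dx = 6^2 · π + 1^2 · π = (36 + 1)π.
Divide by 2π: (36 + 1)/2 = 37/2.
By Parseval, this equals Σ |c_n|^2.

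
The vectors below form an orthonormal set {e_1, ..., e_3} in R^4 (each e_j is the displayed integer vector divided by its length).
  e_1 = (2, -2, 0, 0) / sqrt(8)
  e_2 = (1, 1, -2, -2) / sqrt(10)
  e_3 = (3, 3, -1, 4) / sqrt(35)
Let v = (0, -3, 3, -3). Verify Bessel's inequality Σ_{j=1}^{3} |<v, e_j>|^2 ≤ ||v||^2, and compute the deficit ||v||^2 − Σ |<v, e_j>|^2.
Σ |<v, e_j>|^2 = 153/7; ||v||^2 = 27; deficit = 36/7

Write each e_j = u_j / sqrt(<u_j, u_j>) where u_j is the displayed integer vector. Then <v, e_j> = <v, u_j> / sqrt(<u_j, u_j>), so |<v, e_j>|^2 = <v, u_j>^2 / <u_j, u_j>.
Coefficients: <v, e_1> = 6/sqrt(8), <v, e_2> = -3/sqrt(10), <v, e_3> = -24/sqrt(35).
Square and sum: Σ |<v, e_j>|^2 = 153/7.
Compute ||v||^2 = v·v = 27.
Deficit = 27 − 153/7 = 36/7 ≥ 0, confirming Bessel's inequality. (The deficit equals ||v − Σ <v,e_j> e_j||^2, the squared distance from v to span{e_j}.)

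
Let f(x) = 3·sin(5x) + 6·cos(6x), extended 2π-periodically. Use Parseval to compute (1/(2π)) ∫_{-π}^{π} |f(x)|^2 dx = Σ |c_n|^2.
Σ |c_n|^2 = 45/2

Expand |f|^2 and use orthogonality of {sin(nx), cos(mx)} on [-π, π]:
  ∫_{-π}^{π} sin(nx)^2 dx = π, ∫ cos(mx)^2 dx = π, and cross terms integrate to 0.
So ∫_{-π}^{π} f(x)^2 dx = 3^2 · π + 6^2 · π = (9 + 36)π.
Divide by 2π: (9 + 36)/2 = 45/2.
By Parseval, this equals Σ |c_n|^2.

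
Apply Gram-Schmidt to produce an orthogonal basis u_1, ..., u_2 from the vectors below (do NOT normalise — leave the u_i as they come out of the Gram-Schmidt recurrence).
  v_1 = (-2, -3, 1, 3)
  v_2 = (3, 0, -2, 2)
Orthogonal basis:
  u_1 = (-2, -3, 1, 3)
  u_2 = (65/23, -6/23, -44/23, 52/23)

Apply the Gram-Schmidt recurrence
  u_1 = v_1
  u_i = v_i − Σ_{j<i} ((v_i · u_j) / (u_j · u_j)) · u_j.

Step by step this gives:
  u_1 = (-2, -3, 1, 3)
  u_2 = (65/23, -6/23, -44/23, 52/23)

Orthogonality check:
  u_2 · u_1 = 0 (should be 0)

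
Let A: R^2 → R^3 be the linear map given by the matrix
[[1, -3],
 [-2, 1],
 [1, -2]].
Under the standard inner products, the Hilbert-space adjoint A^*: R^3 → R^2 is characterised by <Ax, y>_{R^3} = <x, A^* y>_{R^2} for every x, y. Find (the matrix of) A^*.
A^* = A^T =
[[1, -2, 1],
 [-3, 1, -2]]

For real matrices with standard dot products, the defining identity <Ax, y> = <x, A^* y> gives (Ax)^T y = x^T (A^*) y, i.e. x^T A^T y = x^T (A^*) y. Since this holds for all x, y, we must have A^* = A^T. Therefore
A^* =
[[1, -2, 1],
 [-3, 1, -2]].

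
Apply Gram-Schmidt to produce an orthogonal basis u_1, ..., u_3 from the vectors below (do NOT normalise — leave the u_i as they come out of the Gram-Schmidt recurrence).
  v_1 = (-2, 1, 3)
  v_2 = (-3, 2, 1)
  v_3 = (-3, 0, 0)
Orthogonal basis:
  u_1 = (-2, 1, 3)
  u_2 = (-10/7, 17/14, -19/14)
  u_3 = (-1, -7/5, -1/5)

Apply the Gram-Schmidt recurrence
  u_1 = v_1
  u_i = v_i − Σ_{j<i} ((v_i · u_j) / (u_j · u_j)) · u_j.

Step by step this gives:
  u_1 = (-2, 1, 3)
  u_2 = (-10/7, 17/14, -19/14)
  u_3 = (-1, -7/5, -1/5)

Orthogonality check:
  u_2 · u_1 = 0 (should be 0)
  u_3 · u_1 = 0 (should be 0)
  u_3 · u_2 = 0 (should be 0)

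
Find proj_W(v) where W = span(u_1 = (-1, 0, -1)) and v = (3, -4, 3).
proj_W(v) = (3, 0, 3)

Set up U = [u_1 | ... | u_1] ∈ R^(3×1). The projector onto W = col(U) is P = U (U^T U)^(-1) U^T.
Compute U^T U =
  [2],
and U^T v = (-6).
Solve U^T U · c = U^T v for the coefficients: c = (-3). The projection is proj_W(v) = U c.
Check: (v - proj_W(v)) · u_1 = 0  (should be 0).
Result: proj_W(v) = (3, 0, 3).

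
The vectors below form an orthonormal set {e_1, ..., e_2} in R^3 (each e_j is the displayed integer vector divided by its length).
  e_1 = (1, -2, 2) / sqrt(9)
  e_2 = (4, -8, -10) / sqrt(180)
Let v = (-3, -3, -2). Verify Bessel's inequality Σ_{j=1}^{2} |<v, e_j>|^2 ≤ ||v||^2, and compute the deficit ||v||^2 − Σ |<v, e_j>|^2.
Σ |<v, e_j>|^2 = 29/5; ||v||^2 = 22; deficit = 81/5

Write each e_j = u_j / sqrt(<u_j, u_j>) where u_j is the displayed integer vector. Then <v, e_j> = <v, u_j> / sqrt(<u_j, u_j>), so |<v, e_j>|^2 = <v, u_j>^2 / <u_j, u_j>.
Coefficients: <v, e_1> = -1/sqrt(9), <v, e_2> = 32/sqrt(180).
Square and sum: Σ |<v, e_j>|^2 = 29/5.
Compute ||v||^2 = v·v = 22.
Deficit = 22 − 29/5 = 81/5 ≥ 0, confirming Bessel's inequality. (The deficit equals ||v − Σ <v,e_j> e_j||^2, the squared distance from v to span{e_j}.)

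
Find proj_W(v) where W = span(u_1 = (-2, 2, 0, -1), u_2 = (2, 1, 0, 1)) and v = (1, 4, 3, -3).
proj_W(v) = (-2/5, 4, 0, -1/5)

Set up U = [u_1 | ... | u_2] ∈ R^(4×2). The projector onto W = col(U) is P = U (U^T U)^(-1) U^T.
Compute U^T U =
  [9, -3]
  [-3, 6],
and U^T v = (9, 3).
Solve U^T U · c = U^T v for the coefficients: c = (7/5, 6/5). The projection is proj_W(v) = U c.
Check: (v - proj_W(v)) · u_1 = 0  (should be 0).
Check: (v - proj_W(v)) · u_2 = 0  (should be 0).
Result: proj_W(v) = (-2/5, 4, 0, -1/5).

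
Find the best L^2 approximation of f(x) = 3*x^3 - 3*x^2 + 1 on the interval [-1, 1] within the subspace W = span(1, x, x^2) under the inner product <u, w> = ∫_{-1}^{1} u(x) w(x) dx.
g(x) = -3*x^2 + 9*x/5 + 1

The best approximation g ∈ W is the orthogonal projection of f onto W. Writing g = a_0 + a_1 x + a_2 x^2, the coefficients solve the normal equations G · a = b where
  G_{ij} = <φ_i, φ_j> and b_i = <f, φ_i>, with φ_0 = 1, φ_1 = x, φ_2 = x^2.
G =
  [2, 0, 2/3]
  [0, 2/3, 0]
  [2/3, 0, 2/5],
b = (0, 6/5, -8/15).
Solving gives a_0 = 1, a_1 = 9/5, a_2 = -3, so
  g(x) = -3*x^2 + 9*x/5 + 1.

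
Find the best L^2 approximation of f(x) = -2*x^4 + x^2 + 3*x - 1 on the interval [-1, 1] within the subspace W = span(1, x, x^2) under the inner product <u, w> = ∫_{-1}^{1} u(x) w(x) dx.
g(x) = -5*x^2/7 + 3*x - 29/35

The best approximation g ∈ W is the orthogonal projection of f onto W. Writing g = a_0 + a_1 x + a_2 x^2, the coefficients solve the normal equations G · a = b where
  G_{ij} = <φ_i, φ_j> and b_i = <f, φ_i>, with φ_0 = 1, φ_1 = x, φ_2 = x^2.
G =
  [2, 0, 2/3]
  [0, 2/3, 0]
  [2/3, 0, 2/5],
b = (-32/15, 2, -88/105).
Solving gives a_0 = -29/35, a_1 = 3, a_2 = -5/7, so
  g(x) = -5*x^2/7 + 3*x - 29/35.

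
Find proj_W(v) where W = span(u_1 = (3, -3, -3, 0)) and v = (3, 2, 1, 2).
proj_W(v) = (0, 0, 0, 0)

Set up U = [u_1 | ... | u_1] ∈ R^(4×1). The projector onto W = col(U) is P = U (U^T U)^(-1) U^T.
Compute U^T U =
  [27],
and U^T v = (0).
Solve U^T U · c = U^T v for the coefficients: c = (0). The projection is proj_W(v) = U c.
Check: (v - proj_W(v)) · u_1 = 0  (should be 0).
Result: proj_W(v) = (0, 0, 0, 0).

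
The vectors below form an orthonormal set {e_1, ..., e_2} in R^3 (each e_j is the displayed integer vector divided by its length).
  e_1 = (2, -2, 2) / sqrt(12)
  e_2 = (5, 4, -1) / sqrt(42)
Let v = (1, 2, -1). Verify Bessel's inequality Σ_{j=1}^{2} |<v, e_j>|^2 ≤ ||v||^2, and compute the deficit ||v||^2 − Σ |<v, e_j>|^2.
Σ |<v, e_j>|^2 = 6; ||v||^2 = 6; deficit = 0

Write each e_j = u_j / sqrt(<u_j, u_j>) where u_j is the displayed integer vector. Then <v, e_j> = <v, u_j> / sqrt(<u_j, u_j>), so |<v, e_j>|^2 = <v, u_j>^2 / <u_j, u_j>.
Coefficients: <v, e_1> = -4/sqrt(12), <v, e_2> = 14/sqrt(42).
Square and sum: Σ |<v, e_j>|^2 = 6.
Compute ||v||^2 = v·v = 6.
Deficit = 6 − 6 = 0 ≥ 0, confirming Bessel's inequality. (The deficit equals ||v − Σ <v,e_j> e_j||^2, the squared distance from v to span{e_j}.)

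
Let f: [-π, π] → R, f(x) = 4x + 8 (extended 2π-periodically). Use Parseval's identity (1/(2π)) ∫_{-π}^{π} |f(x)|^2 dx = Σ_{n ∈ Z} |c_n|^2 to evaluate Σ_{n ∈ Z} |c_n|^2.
Σ |c_n|^2 = 16π^2/3 + 64

Expand and integrate term by term over [-π, π]:
  ∫ (4x)^2 dx = 16·(2π^3/3); ∫ 2·4·(8)·x dx = 0 (odd integrand); ∫ 8^2 dx = 64·2π.
So (1/(2π)) ∫_{-π}^{π} (4x + 8)^2 dx = 16π^2/3 + 64 = 16π^2/3 + 64.
Parseval ⇒ Σ |c_n|^2 = 16π^2/3 + 64.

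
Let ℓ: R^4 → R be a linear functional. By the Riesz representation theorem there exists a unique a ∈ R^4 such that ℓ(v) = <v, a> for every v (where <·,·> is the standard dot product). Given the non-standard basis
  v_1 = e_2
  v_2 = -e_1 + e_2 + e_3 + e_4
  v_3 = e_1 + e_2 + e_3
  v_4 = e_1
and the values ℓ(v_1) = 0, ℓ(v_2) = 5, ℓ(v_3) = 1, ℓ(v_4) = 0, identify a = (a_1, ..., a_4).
a = (0, 0, 1, 4)

Write a = (a_1, ..., a_4) in the standard basis. For each basis vector v_i, ℓ(v_i) = <v_i, a> is a linear equation in the a_j's. Collect the n equations into a matrix system V a = ℓ, where row i of V is v_i (expressed in the standard basis). Since V is invertible (lower-triangular with 1s on the diagonal, up to permutation), solve by back-substitution:
  V =
[[0, 1, 0, 0],
 [-1, 1, 1, 1],
 [1, 1, 1, 0],
 [1, 0, 0, 0]]
  V a = (0, 5, 1, 0)
Solving gives a = (0, 0, 1, 4).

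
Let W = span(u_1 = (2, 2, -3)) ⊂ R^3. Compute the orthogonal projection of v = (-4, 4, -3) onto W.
proj_W(v) = (18/17, 18/17, -27/17)

Set up U = [u_1 | ... | u_1] ∈ R^(3×1). The projector onto W = col(U) is P = U (U^T U)^(-1) U^T.
Compute U^T U =
  [17],
and U^T v = (9).
Solve U^T U · c = U^T v for the coefficients: c = (9/17). The projection is proj_W(v) = U c.
Check: (v - proj_W(v)) · u_1 = 0  (should be 0).
Result: proj_W(v) = (18/17, 18/17, -27/17).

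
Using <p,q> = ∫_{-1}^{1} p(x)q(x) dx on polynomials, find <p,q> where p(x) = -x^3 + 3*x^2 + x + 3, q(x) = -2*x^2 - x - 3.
<p,q> = -92/3

Expand the product: p(x)·q(x) = 2*x^5 - 5*x^4 - 2*x^3 - 16*x^2 - 6*x - 9.
∫_{-1}^{1} of each monomial x^k gives [2/(k+1) if k even, 0 if k odd]. Integrating term-by-term (or equivalently evaluating the antiderivative F(x) = x^6/3 - x^5 - x^4/2 - 16*x^3/3 - 3*x^2 - 9*x at the endpoints):
  F(1) − F(−1) = -37/2 − (73/6) = -92/3.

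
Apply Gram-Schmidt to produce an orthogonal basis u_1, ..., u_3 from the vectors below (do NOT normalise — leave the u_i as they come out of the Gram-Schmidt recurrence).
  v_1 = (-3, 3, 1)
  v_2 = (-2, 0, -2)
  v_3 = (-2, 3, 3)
Orthogonal basis:
  u_1 = (-3, 3, 1)
  u_2 = (-26/19, -12/19, -42/19)
  u_3 = (-9/34, -6/17, 9/34)

Apply the Gram-Schmidt recurrence
  u_1 = v_1
  u_i = v_i − Σ_{j<i} ((v_i · u_j) / (u_j · u_j)) · u_j.

Step by step this gives:
  u_1 = (-3, 3, 1)
  u_2 = (-26/19, -12/19, -42/19)
  u_3 = (-9/34, -6/17, 9/34)

Orthogonality check:
  u_2 · u_1 = 0 (should be 0)
  u_3 · u_1 = 0 (should be 0)
  u_3 · u_2 = 0 (should be 0)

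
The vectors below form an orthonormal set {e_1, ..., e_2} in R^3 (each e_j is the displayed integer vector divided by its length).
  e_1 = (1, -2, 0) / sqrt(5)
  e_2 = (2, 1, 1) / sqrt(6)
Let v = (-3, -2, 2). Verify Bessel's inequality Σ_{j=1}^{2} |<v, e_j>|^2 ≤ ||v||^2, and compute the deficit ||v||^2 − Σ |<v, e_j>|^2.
Σ |<v, e_j>|^2 = 31/5; ||v||^2 = 17; deficit = 54/5

Write each e_j = u_j / sqrt(<u_j, u_j>) where u_j is the displayed integer vector. Then <v, e_j> = <v, u_j> / sqrt(<u_j, u_j>), so |<v, e_j>|^2 = <v, u_j>^2 / <u_j, u_j>.
Coefficients: <v, e_1> = 1/sqrt(5), <v, e_2> = -6/sqrt(6).
Square and sum: Σ |<v, e_j>|^2 = 31/5.
Compute ||v||^2 = v·v = 17.
Deficit = 17 − 31/5 = 54/5 ≥ 0, confirming Bessel's inequality. (The deficit equals ||v − Σ <v,e_j> e_j||^2, the squared distance from v to span{e_j}.)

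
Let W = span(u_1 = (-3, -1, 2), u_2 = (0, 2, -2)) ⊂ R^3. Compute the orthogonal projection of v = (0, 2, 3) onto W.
proj_W(v) = (-15/19, -7/19, 12/19)

Set up U = [u_1 | ... | u_2] ∈ R^(3×2). The projector onto W = col(U) is P = U (U^T U)^(-1) U^T.
Compute U^T U =
  [14, -6]
  [-6, 8],
and U^T v = (4, -2).
Solve U^T U · c = U^T v for the coefficients: c = (5/19, -1/19). The projection is proj_W(v) = U c.
Check: (v - proj_W(v)) · u_1 = 0  (should be 0).
Check: (v - proj_W(v)) · u_2 = 0  (should be 0).
Result: proj_W(v) = (-15/19, -7/19, 12/19).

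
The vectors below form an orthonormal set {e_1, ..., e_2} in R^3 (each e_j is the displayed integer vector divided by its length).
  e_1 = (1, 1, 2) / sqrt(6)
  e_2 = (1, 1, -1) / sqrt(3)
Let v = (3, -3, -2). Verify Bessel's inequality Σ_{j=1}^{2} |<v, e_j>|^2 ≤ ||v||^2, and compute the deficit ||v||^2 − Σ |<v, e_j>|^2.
Σ |<v, e_j>|^2 = 4; ||v||^2 = 22; deficit = 18

Write each e_j = u_j / sqrt(<u_j, u_j>) where u_j is the displayed integer vector. Then <v, e_j> = <v, u_j> / sqrt(<u_j, u_j>), so |<v, e_j>|^2 = <v, u_j>^2 / <u_j, u_j>.
Coefficients: <v, e_1> = -4/sqrt(6), <v, e_2> = 2/sqrt(3).
Square and sum: Σ |<v, e_j>|^2 = 4.
Compute ||v||^2 = v·v = 22.
Deficit = 22 − 4 = 18 ≥ 0, confirming Bessel's inequality. (The deficit equals ||v − Σ <v,e_j> e_j||^2, the squared distance from v to span{e_j}.)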